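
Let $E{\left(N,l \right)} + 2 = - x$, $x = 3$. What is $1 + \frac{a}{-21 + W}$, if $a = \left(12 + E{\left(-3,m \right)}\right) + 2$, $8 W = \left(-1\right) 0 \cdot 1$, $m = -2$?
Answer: $\frac{4}{7} \approx 0.57143$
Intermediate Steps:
$E{\left(N,l \right)} = -5$ ($E{\left(N,l \right)} = -2 - 3 = -5$)
$W = 0$ ($W = \frac{\left(-1\right) 0 \cdot 1}{8} = \frac{0 \cdot 1}{8} = \frac{1}{8} \cdot 0 = 0$)
$a = 9$ ($a = \left(12 - 5\right) + 2 = 7 + 2 = 9$)
$1 + \frac{a}{-21 + W} = 1 + \frac{1}{-21 + 0} \cdot 9 = 1 + \frac{1}{-21} \cdot 9 = 1 - \frac{3}{7} = \frac{4}{7}$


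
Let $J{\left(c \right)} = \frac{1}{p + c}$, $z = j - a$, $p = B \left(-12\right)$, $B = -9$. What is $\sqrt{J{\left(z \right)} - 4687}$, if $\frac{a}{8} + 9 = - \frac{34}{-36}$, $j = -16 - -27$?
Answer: $\frac{2 i \sqrt{3193953607}}{1651} \approx 68.462 i$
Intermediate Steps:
$p = 108$ ($p = \left(-9\right) \left(-12\right) = 108$)
$j = 11$ ($j = -16 + 27 = 11$)
$a = - \frac{580}{9}$ ($a = -72 + 8 \left(- \frac{34}{-36}\right) = -72 + 8 \left(\left(-34\right) \left(- \frac{1}{36}\right)\right) = -72 + 8 \cdot \frac{17}{18} = -72 + \frac{68}{9} = - \frac{580}{9} \approx -64.444$)
$z = \frac{679}{9}$ ($z = 11 - - \frac{580}{9} = 11 + \frac{580}{9} = \frac{679}{9} \approx 75.444$)
$J{\left(c \right)} = \frac{1}{108 + c}$
$\sqrt{J{\left(z \right)} - 4687} = \sqrt{\frac{1}{108 + \frac{679}{9}} - 4687} = \sqrt{\frac{1}{\frac{1651}{9}} - 4687} = \sqrt{\frac{9}{1651} - 4687} = \sqrt{- \frac{7738228}{1651}} = \frac{2 i \sqrt{3193953607}}{1651}$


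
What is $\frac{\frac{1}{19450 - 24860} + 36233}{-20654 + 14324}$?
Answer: $- \frac{196020529}{34245300} \approx -5.724$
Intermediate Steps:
$\frac{\frac{1}{19450 - 24860} + 36233}{-20654 + 14324} = \frac{\frac{1}{-5410} + 36233}{-6330} = \left(- \frac{1}{5410} + 36233\right) \left(- \frac{1}{6330}\right) = \frac{196020529}{5410} \left(- \frac{1}{6330}\right) = - \frac{196020529}{34245300}$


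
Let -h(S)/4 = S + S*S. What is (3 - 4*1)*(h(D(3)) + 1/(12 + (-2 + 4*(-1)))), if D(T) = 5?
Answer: 719/6 ≈ 119.83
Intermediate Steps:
h(S) = -4*S - 4*S**2 (h(S) = -4*(S + S*S) = -4*(S + S**2) = -4*S - 4*S**2)
(3 - 4*1)*(h(D(3)) + 1/(12 + (-2 + 4*(-1)))) = (3 - 4*1)*(-4*5*(1 + 5) + 1/(12 + (-2 + 4*(-1)))) = (3 - 4)*(-4*5*6 + 1/(12 + (-2 - 4))) = -(-120 + 1/(12 - 6)) = -(-120 + 1/6) = -1*(-719/6) = 719/6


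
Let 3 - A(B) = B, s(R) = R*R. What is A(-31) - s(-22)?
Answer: -450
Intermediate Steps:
s(R) = R²
A(B) = 3 - B
A(-31) - s(-22) = (3 - 1*(-31)) - 1*(-22)² = (3 + 31) - 1*484 = 34 - 484 = -450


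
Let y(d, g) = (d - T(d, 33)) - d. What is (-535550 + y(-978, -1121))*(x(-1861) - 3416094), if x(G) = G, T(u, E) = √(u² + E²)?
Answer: 1830485800250 + 10253865*√106397 ≈ 1.8338e+12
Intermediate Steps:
T(u, E) = √(E² + u²)
y(d, g) = -√(1089 + d²) (y(d, g) = (d - √(33² + d²)) - d = (d - √(1089 + d²)) - d = -√(1089 + d²))
(-535550 + y(-978, -1121))*(x(-1861) - 3416094) = (-535550 - √(1089 + (-978)²))*(-1861 - 3416094) = (-535550 - √(1089 + 956484))*(-3417955) = (-535550 - √957573)*(-3417955) = (-535550 - 3*√106397)*(-3417955) = 1830485800250 + 10253865*√106397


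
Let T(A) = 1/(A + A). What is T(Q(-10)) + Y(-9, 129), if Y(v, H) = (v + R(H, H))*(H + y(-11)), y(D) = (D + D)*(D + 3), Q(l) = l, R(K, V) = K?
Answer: 731999/20 ≈ 36600.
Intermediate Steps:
y(D) = 2*D*(3 + D) (y(D) = (2*D)*(3 + D) = 2*D*(3 + D))
T(A) = 1/(2*A)
Y(v, H) = (176 + H)*(H + v) (Y(v, H) = (v + H)*(H + 2*(-11)*(3 - 11)) = (H + v)*(H + 2*(-11)*(-8)) = (H + v)*(H + 176) = (H + v)*(176 + H) = (176 + H)*(H + v))
T(Q(-10)) + Y(-9, 129) = (½)/(-10) + (129² + 176*129 + 176*(-9) + 129*(-9)) = (½)*(-⅒) + (16641 + 22704 - 1584 - 1161) = -1/20 + 36600 = 731999/20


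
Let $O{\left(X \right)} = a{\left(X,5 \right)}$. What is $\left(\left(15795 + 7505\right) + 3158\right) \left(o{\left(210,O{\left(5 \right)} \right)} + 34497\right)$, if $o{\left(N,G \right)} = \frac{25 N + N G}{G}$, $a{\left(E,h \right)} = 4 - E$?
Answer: $779373306$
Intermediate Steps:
$O{\left(X \right)} = 4 - X$
$o{\left(N,G \right)} = \frac{25 N + G N}{G}$
$\left(\left(15795 + 7505\right) + 3158\right) \left(o{\left(210,O{\left(5 \right)} \right)} + 34497\right) = \left(\left(15795 + 7505\right) + 3158\right) \left(\frac{210 \left(25 + \left(4 - 5\right)\right)}{4 - 5} + 34497\right) = \left(23300 + 3158\right) \left(\frac{210 \left(25 + \left(4 - 5\right)\right)}{4 - 5} + 34497\right) = 26458 \left(\frac{210 \left(25 - 1\right)}{-1} + 34497\right) = 26458 \left(210 \left(-1\right) 24 + 34497\right) = 26458 \left(-5040 + 34497\right) = 26458 \cdot 29457 = 779373306$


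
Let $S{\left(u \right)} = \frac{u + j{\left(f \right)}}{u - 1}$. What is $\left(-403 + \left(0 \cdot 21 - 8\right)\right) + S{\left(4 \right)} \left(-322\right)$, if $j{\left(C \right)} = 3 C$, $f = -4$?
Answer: $\frac{1343}{3} \approx 447.67$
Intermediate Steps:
$S{\left(u \right)} = \frac{-12 + u}{-1 + u}$ ($S{\left(u \right)} = \frac{u + 3 \left(-4\right)}{u - 1} = \frac{u - 12}{-1 + u} = \frac{-12 + u}{-1 + u}$)
$\left(-403 + \left(0 \cdot 21 - 8\right)\right) + S{\left(4 \right)} \left(-322\right) = \left(-403 + \left(0 \cdot 21 - 8\right)\right) + \frac{-12 + 4}{-1 + 4} \left(-322\right) = \left(-403 + \left(0 - 8\right)\right) + \frac{1}{3} \left(-8\right) \left(-322\right) = \left(-403 - 8\right) + \frac{1}{3} \left(-8\right) \left(-322\right) = -411 - - \frac{2576}{3} = -411 + \frac{2576}{3} = \frac{1343}{3}$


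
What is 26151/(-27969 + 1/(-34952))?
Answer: -914029752/977572489 ≈ -0.93500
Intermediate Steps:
26151/(-27969 + 1/(-34952)) = 26151/(-27969 - 1/34952) = 26151/(-977572489/34952) = 26151*(-34952/977572489) = -914029752/977572489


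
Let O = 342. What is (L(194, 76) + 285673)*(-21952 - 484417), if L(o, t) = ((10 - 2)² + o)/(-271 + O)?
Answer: -10270703188129/71 ≈ -1.4466e+11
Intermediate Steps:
L(o, t) = 64/71 + o/71 (L(o, t) = ((10 - 2)² + o)/(-271 + 342) = (8² + o)/71 = (64 + o)*(1/71) = 64/71 + o/71)
(L(194, 76) + 285673)*(-21952 - 484417) = ((64/71 + (1/71)*194) + 285673)*(-21952 - 484417) = ((64/71 + 194/71) + 285673)*(-506369) = (258/71 + 285673)*(-506369) = (20283041/71)*(-506369) = -10270703188129/71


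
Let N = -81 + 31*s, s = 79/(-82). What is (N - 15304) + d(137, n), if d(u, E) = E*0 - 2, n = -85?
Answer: -1264183/82 ≈ -15417.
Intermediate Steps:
s = -79/82 (s = 79*(-1/82) = -79/82 ≈ -0.96341)
N = -9091/82 (N = -81 + 31*(-79/82) = -81 - 2449/82 = -9091/82 ≈ -110.87)
d(u, E) = -2 (d(u, E) = 0 - 2 = -2)
(N - 15304) + d(137, n) = (-9091/82 - 15304) - 2 = -1264019/82 - 2 = -1264183/82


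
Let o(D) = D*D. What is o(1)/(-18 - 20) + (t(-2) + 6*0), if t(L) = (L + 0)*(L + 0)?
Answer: 151/38 ≈ 3.9737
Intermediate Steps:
t(L) = L² (t(L) = L*L = L²)
o(D) = D²
o(1)/(-18 - 20) + (t(-2) + 6*0) = 1²/(-18 - 20) + ((-2)² + 6*0) = 1/(-38) + (4 + 0) = -1/38*1 + 4 = -1/38 + 4 = 151/38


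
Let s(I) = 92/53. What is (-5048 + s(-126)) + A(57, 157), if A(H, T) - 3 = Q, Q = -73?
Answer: -271162/53 ≈ -5116.3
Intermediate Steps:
s(I) = 92/53 (s(I) = 92*(1/53) = 92/53)
A(H, T) = -70 (A(H, T) = 3 - 73 = -70)
(-5048 + s(-126)) + A(57, 157) = (-5048 + 92/53) - 70 = -267452/53 - 70 = -271162/53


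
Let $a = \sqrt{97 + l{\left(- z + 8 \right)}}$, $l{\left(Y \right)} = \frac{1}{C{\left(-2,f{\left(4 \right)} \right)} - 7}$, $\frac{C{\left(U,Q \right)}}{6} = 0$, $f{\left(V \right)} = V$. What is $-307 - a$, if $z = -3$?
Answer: $-307 - \frac{\sqrt{4746}}{7} \approx -316.84$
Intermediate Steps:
$C{\left(U,Q \right)} = 0$ ($C{\left(U,Q \right)} = 6 \cdot 0 = 0$)
$l{\left(Y \right)} = - \frac{1}{7}$ ($l{\left(Y \right)} = \frac{1}{0 - 7} = \frac{1}{-7} = - \frac{1}{7}$)
$a = \frac{\sqrt{4746}}{7}$ ($a = \sqrt{97 - \frac{1}{7}} = \sqrt{\frac{678}{7}} = \frac{\sqrt{4746}}{7} \approx 9.8416$)
$-307 - a = -307 - \frac{\sqrt{4746}}{7}$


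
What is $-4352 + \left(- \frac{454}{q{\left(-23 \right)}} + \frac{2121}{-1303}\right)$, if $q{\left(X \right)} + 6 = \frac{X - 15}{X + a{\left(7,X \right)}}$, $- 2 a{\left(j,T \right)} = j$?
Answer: $- \frac{670729624}{157663} \approx -4254.2$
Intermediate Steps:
$a{\left(j,T \right)} = - \frac{j}{2}$
$q{\left(X \right)} = -6 + \frac{-15 + X}{- \frac{7}{2} + X}$ ($q{\left(X \right)} = -6 + \frac{X - 15}{X - \frac{7}{2}} = -6 + \frac{-15 + X}{X - \frac{7}{2}} = -6 + \frac{-15 + X}{- \frac{7}{2} + X}$)
$-4352 + \left(- \frac{454}{q{\left(-23 \right)}} + \frac{2121}{-1303}\right) = -4352 - \left(\frac{2121}{1303} + 454 \frac{-7 + 2 \left(-23\right)}{2 \left(6 - -115\right)}\right) = -4352 - \left(\frac{2121}{1303} + \frac{454}{2 \frac{1}{-7 - 46} \left(6 + 115\right)}\right) = -4352 - \left(\frac{2121}{1303} + \frac{454}{2 \frac{1}{-53} \cdot 121}\right) = -4352 - \left(\frac{2121}{1303} + \frac{454}{2 \left(- \frac{1}{53}\right) 121}\right) = -4352 - \left(\frac{2121}{1303} + \frac{454}{- \frac{242}{53}}\right) = -4352 - - \frac{15419752}{157663} = -4352 + \left(\frac{12031}{121} - \frac{2121}{1303}\right) = -4352 + \frac{15419752}{157663} = - \frac{670729624}{157663}$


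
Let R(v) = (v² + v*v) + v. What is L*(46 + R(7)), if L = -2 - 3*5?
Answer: -2567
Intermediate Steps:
R(v) = v + 2*v² (R(v) = (v² + v²) + v = 2*v² + v = v + 2*v²)
L = -17 (L = -2 - 15 = -17)
L*(46 + R(7)) = -17*(46 + 7*(1 + 2*7)) = -17*(46 + 7*(1 + 14)) = -17*(46 + 7*15) = -17*(46 + 105) = -17*151 = -2567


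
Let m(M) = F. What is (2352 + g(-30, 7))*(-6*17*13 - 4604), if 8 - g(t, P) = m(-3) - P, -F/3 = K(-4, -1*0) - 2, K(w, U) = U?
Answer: -14000730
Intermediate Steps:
F = 6 (F = -3*(-1*0 - 2) = -3*(0 - 2) = -3*(-2) = 6)
m(M) = 6
g(t, P) = 2 + P (g(t, P) = 8 - (6 - P) = 8 + (-6 + P) = 2 + P)
(2352 + g(-30, 7))*(-6*17*13 - 4604) = (2352 + (2 + 7))*(-6*17*13 - 4604) = (2352 + 9)*(-102*13 - 4604) = 2361*(-1326 - 4604) = 2361*(-5930) = -14000730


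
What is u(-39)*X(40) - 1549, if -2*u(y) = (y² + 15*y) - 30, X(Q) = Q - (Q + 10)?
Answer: 2981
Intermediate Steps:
X(Q) = -10 (X(Q) = Q - (10 + Q) = Q + (-10 - Q) = -10)
u(y) = 15 - 15*y/2 - y²/2 (u(y) = -((y² + 15*y) - 30)/2 = -(-30 + y² + 15*y)/2 = 15 - 15*y/2 - y²/2)
u(-39)*X(40) - 1549 = (15 - 15/2*(-39) - ½*(-39)²)*(-10) - 1549 = (15 + 585/2 - ½*1521)*(-10) - 1549 = (15 + 585/2 - 1521/2)*(-10) - 1549 = -453*(-10) - 1549 = 4530 - 1549 = 2981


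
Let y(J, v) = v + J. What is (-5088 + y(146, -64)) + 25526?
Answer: 20520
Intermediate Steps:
y(J, v) = J + v
(-5088 + y(146, -64)) + 25526 = (-5088 + (146 - 64)) + 25526 = (-5088 + 82) + 25526 = -5006 + 25526 = 20520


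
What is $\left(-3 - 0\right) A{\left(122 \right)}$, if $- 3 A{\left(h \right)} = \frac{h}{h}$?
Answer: $1$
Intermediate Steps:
$A{\left(h \right)} = - \frac{1}{3}$ ($A{\left(h \right)} = - \frac{h \frac{1}{h}}{3} = \left(- \frac{1}{3}\right) 1 = - \frac{1}{3}$)
$\left(-3 - 0\right) A{\left(122 \right)} = \left(-3 - 0\right) \left(- \frac{1}{3}\right) = \left(-3 + 0\right) \left(- \frac{1}{3}\right) = \left(-3\right) \left(- \frac{1}{3}\right) = 1$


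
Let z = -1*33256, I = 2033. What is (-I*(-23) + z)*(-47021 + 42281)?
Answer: -64004220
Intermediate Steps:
z = -33256
(-I*(-23) + z)*(-47021 + 42281) = (-2033*(-23) - 33256)*(-47021 + 42281) = (-1*(-46759) - 33256)*(-4740) = (46759 - 33256)*(-4740) = 13503*(-4740) = -64004220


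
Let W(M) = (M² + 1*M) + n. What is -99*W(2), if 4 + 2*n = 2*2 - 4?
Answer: -396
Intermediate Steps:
n = -2 (n = -2 + (2*2 - 4)/2 = -2 + (4 - 4)/2 = -2 + (½)*0 = -2 + 0 = -2)
W(M) = -2 + M + M² (W(M) = (M² + 1*M) - 2 = (M² + M) - 2 = (M + M²) - 2 = -2 + M + M²)
-99*W(2) = -99*(-2 + 2 + 2²) = -99*(-2 + 2 + 4) = -99*4 = -396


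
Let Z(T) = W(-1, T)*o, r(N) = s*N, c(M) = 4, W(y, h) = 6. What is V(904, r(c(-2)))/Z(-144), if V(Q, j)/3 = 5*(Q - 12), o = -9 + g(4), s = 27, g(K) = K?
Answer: -446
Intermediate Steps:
o = -5 (o = -9 + 4 = -5)
r(N) = 27*N
V(Q, j) = -180 + 15*Q (V(Q, j) = 3*(5*(Q - 12)) = 3*(5*(-12 + Q)) = 3*(-60 + 5*Q) = -180 + 15*Q)
Z(T) = -30 (Z(T) = 6*(-5) = -30)
V(904, r(c(-2)))/Z(-144) = (-180 + 15*904)/(-30) = (-180 + 13560)*(-1/30) = 13380*(-1/30) = -446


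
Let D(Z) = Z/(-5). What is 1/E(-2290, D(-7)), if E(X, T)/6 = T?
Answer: 5/42 ≈ 0.11905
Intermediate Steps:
D(Z) = -Z/5 (D(Z) = Z*(-1/5) = -Z/5)
E(X, T) = 6*T
1/E(-2290, D(-7)) = 1/(6*(-1/5*(-7))) = 1/(6*(7/5)) = 1/(42/5) = 5/42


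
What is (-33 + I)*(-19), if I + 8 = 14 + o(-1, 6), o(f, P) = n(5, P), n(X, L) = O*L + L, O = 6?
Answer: -285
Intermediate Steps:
n(X, L) = 7*L (n(X, L) = 6*L + L = 7*L)
o(f, P) = 7*P
I = 48 (I = -8 + (14 + 7*6) = -8 + (14 + 42) = -8 + 56 = 48)
(-33 + I)*(-19) = (-33 + 48)*(-19) = 15*(-19) = -285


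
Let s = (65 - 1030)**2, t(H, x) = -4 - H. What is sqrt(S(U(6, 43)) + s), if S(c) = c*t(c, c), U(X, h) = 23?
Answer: 2*sqrt(232651) ≈ 964.68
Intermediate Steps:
s = 931225 (s = (-965)**2 = 931225)
S(c) = c*(-4 - c)
sqrt(S(U(6, 43)) + s) = sqrt(-1*23*(4 + 23) + 931225) = sqrt(-1*23*27 + 931225) = sqrt(-621 + 931225) = sqrt(930604) = 2*sqrt(232651)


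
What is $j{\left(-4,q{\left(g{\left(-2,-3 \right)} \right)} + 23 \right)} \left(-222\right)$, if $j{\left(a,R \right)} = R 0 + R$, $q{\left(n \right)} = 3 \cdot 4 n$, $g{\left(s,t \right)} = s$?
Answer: $222$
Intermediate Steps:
$q{\left(n \right)} = 12 n$
$j{\left(a,R \right)} = R$ ($j{\left(a,R \right)} = 0 + R = R$)
$j{\left(-4,q{\left(g{\left(-2,-3 \right)} \right)} + 23 \right)} \left(-222\right) = \left(12 \left(-2\right) + 23\right) \left(-222\right) = \left(-24 + 23\right) \left(-222\right) = \left(-1\right) \left(-222\right) = 222$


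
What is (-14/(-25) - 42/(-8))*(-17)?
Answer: -9877/100 ≈ -98.770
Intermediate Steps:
(-14/(-25) - 42/(-8))*(-17) = (-14*(-1/25) - 42*(-⅛))*(-17) = (14/25 + 21/4)*(-17) = (581/100)*(-17) = -9877/100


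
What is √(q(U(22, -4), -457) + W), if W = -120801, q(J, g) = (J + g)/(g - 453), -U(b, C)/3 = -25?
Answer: 2*I*√6252185030/455 ≈ 347.56*I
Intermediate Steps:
U(b, C) = 75 (U(b, C) = -3*(-25) = 75)
q(J, g) = (J + g)/(-453 + g)
√(q(U(22, -4), -457) + W) = √((75 - 457)/(-453 - 457) - 120801) = √(-382/(-910) - 120801) = √(-1/910*(-382) - 120801) = √(191/455 - 120801) = √(-54964264/455) = 2*I*√6252185030/455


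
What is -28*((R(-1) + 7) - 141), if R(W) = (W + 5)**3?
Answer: 1960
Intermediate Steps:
R(W) = (5 + W)**3
-28*((R(-1) + 7) - 141) = -28*(((5 - 1)**3 + 7) - 141) = -28*((4**3 + 7) - 141) = -28*((64 + 7) - 141) = -28*(71 - 141) = -28*(-70) = 1960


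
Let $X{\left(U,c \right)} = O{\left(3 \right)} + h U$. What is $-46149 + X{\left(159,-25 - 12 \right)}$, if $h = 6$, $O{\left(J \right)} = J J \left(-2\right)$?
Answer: $-45213$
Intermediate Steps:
$O{\left(J \right)} = - 2 J^{2}$ ($O{\left(J \right)} = J^{2} \left(-2\right) = - 2 J^{2}$)
$X{\left(U,c \right)} = -18 + 6 U$ ($X{\left(U,c \right)} = - 2 \cdot 3^{2} + 6 U = \left(-2\right) 9 + 6 U = -18 + 6 U$)
$-46149 + X{\left(159,-25 - 12 \right)} = -46149 + \left(-18 + 6 \cdot 159\right) = -46149 + \left(-18 + 954\right) = -46149 + 936 = -45213$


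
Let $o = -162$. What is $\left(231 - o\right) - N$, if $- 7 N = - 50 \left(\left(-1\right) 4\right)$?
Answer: $\frac{2951}{7} \approx 421.57$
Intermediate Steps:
$N = - \frac{200}{7}$ ($N = - \frac{\left(-50\right) \left(\left(-1\right) 4\right)}{7} = - \frac{\left(-50\right) \left(-4\right)}{7} = \left(- \frac{1}{7}\right) 200 = - \frac{200}{7} \approx -28.571$)
$\left(231 - o\right) - N = \left(231 - -162\right) - - \frac{200}{7} = \left(231 + 162\right) + \frac{200}{7} = 393 + \frac{200}{7} = \frac{2951}{7}$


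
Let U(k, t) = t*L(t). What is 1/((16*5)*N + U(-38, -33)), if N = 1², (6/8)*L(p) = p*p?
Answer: -1/47836 ≈ -2.0905e-5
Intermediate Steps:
L(p) = 4*p²/3 (L(p) = 4*(p*p)/3 = 4*p²/3)
N = 1
U(k, t) = 4*t³/3 (U(k, t) = t*(4*t²/3) = 4*t³/3)
1/((16*5)*N + U(-38, -33)) = 1/((16*5)*1 + (4/3)*(-33)³) = 1/(80*1 + (4/3)*(-35937)) = 1/(80 - 47916) = 1/(-47836) = -1/47836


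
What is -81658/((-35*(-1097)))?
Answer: -81658/38395 ≈ -2.1268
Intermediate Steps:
-81658/((-35*(-1097))) = -81658/38395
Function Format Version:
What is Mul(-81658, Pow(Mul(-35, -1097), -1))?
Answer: Rational(-81658, 38395) ≈ -2.1268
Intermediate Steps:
Mul(-81658, Pow(Mul(-35, -1097), -1)) = Mul(-81658, Pow(38395, -1)) = Mul(-81658, Rational(1, 38395)) = Rational(-81658, 38395)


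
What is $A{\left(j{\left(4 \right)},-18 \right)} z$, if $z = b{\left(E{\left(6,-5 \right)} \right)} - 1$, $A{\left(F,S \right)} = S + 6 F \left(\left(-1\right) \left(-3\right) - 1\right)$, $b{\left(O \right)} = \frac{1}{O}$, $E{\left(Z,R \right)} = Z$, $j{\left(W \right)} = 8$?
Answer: $-65$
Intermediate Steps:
$A{\left(F,S \right)} = S + 12 F$ ($A{\left(F,S \right)} = S + 6 F \left(3 - 1\right) = S + 6 F 2 = S + 6 \cdot 2 F = S + 12 F$)
$z = - \frac{5}{6}$ ($z = \frac{1}{6} - 1 = - \frac{5}{6} \approx -0.83333$)
$A{\left(j{\left(4 \right)},-18 \right)} z = \left(-18 + 12 \cdot 8\right) \left(- \frac{5}{6}\right) = \left(-18 + 96\right) \left(- \frac{5}{6}\right) = 78 \left(- \frac{5}{6}\right) = -65$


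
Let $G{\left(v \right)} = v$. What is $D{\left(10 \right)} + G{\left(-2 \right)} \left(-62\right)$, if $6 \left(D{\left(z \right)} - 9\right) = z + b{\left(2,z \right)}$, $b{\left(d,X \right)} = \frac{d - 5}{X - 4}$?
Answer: $\frac{1615}{12} \approx 134.58$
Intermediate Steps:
$b{\left(d,X \right)} = \frac{-5 + d}{-4 + X}$
$D{\left(z \right)} = 9 - \frac{1}{2 \left(-4 + z\right)} + \frac{z}{6}$ ($D{\left(z \right)} = 9 + \frac{z + \frac{-5 + 2}{-4 + z}}{6} = 9 + \frac{z + \frac{1}{-4 + z} \left(-3\right)}{6} = 9 + \frac{z - \frac{3}{-4 + z}}{6} = 9 + \left(- \frac{1}{2 \left(-4 + z\right)} + \frac{z}{6}\right) = 9 - \frac{1}{2 \left(-4 + z\right)} + \frac{z}{6}$)
$D{\left(10 \right)} + G{\left(-2 \right)} \left(-62\right) = \frac{-3 + \left(-4 + 10\right) \left(54 + 10\right)}{6 \left(-4 + 10\right)} - -124 = \frac{-3 + 6 \cdot 64}{6 \cdot 6} + 124 = \frac{1}{6} \cdot \frac{1}{6} \left(-3 + 384\right) + 124 = \frac{1}{6} \cdot \frac{1}{6} \cdot 381 + 124 = \frac{127}{12} + 124 = \frac{1615}{12}$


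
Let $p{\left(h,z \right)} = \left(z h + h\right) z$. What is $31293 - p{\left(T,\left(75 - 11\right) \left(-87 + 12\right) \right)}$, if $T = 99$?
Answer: $-2280453507$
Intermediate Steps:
$p{\left(h,z \right)} = z \left(h + h z\right)$ ($p{\left(h,z \right)} = \left(h z + h\right) z = \left(h + h z\right) z = z \left(h + h z\right)$)
$31293 - p{\left(T,\left(75 - 11\right) \left(-87 + 12\right) \right)} = 31293 - 99 \left(75 - 11\right) \left(-87 + 12\right) \left(1 + \left(75 - 11\right) \left(-87 + 12\right)\right) = 31293 - 99 \cdot 64 \left(-75\right) \left(1 + 64 \left(-75\right)\right) = 31293 - 99 \left(-4800\right) \left(1 - 4800\right) = 31293 - 99 \left(-4800\right) \left(-4799\right) = 31293 - 2280484800 = -2280453507$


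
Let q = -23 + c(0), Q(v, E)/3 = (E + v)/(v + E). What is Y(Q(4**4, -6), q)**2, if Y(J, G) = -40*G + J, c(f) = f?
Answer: 851929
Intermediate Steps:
Q(v, E) = 3 (Q(v, E) = 3*((E + v)/(v + E)) = 3*((E + v)/(E + v)) = 3*1 = 3)
q = -23 (q = -23 + 0 = -23)
Y(J, G) = J - 40*G
Y(Q(4**4, -6), q)**2 = (3 - 40*(-23))**2 = (3 + 920)**2 = 923**2 = 851929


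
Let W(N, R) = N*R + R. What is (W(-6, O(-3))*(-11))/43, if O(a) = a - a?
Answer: 0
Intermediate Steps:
O(a) = 0
W(N, R) = R + N*R
(W(-6, O(-3))*(-11))/43 = ((0*(1 - 6))*(-11))/43 = ((0*(-5))*(-11))*(1/43) = (0*(-11))*(1/43) = 0*(1/43) = 0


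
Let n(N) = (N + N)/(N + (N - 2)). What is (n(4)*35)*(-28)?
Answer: -3920/3 ≈ -1306.7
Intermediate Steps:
n(N) = 2*N/(-2 + 2*N) (n(N) = (2*N)/(N + (-2 + N)) = (2*N)/(-2 + 2*N) = 2*N/(-2 + 2*N))
(n(4)*35)*(-28) = ((4/(-1 + 4))*35)*(-28) = ((4/3)*35)*(-28) = (140/3)*(-28) = -3920/3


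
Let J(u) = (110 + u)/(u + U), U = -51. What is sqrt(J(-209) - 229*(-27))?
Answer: 3*sqrt(11611015)/130 ≈ 78.635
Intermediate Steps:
J(u) = (110 + u)/(-51 + u) (J(u) = (110 + u)/(u - 51) = (110 + u)/(-51 + u))
sqrt(J(-209) - 229*(-27)) = sqrt((110 - 209)/(-51 - 209) - 229*(-27)) = sqrt(-99/(-260) + 6183) = sqrt(-1/260*(-99) + 6183) = sqrt(99/260 + 6183) = sqrt(1607679/260) = 3*sqrt(11611015)/130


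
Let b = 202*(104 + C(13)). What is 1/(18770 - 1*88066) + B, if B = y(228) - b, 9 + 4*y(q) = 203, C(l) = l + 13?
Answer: -1816352105/69296 ≈ -26212.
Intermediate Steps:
C(l) = 13 + l
y(q) = 97/2 (y(q) = -9/4 + (1/4)*203 = -9/4 + 203/4 = 97/2)
b = 26260 (b = 202*(104 + (13 + 13)) = 202*(104 + 26) = 202*130 = 26260)
B = -52423/2 (B = 97/2 - 1*26260 = 97/2 - 26260 = -52423/2 ≈ -26212.)
1/(18770 - 1*88066) + B = 1/(18770 - 1*88066) - 52423/2 = 1/(18770 - 88066) - 52423/2 = 1/(-69296) - 52423/2 = -1/69296 - 52423/2 = -1816352105/69296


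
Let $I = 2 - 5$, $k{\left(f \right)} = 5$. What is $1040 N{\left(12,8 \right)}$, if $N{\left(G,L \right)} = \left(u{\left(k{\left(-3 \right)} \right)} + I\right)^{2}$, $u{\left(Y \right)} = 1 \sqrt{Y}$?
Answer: $14560 - 6240 \sqrt{5} \approx 606.94$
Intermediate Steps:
$u{\left(Y \right)} = \sqrt{Y}$
$I = -3$
$N{\left(G,L \right)} = \left(-3 + \sqrt{5}\right)^{2}$ ($N{\left(G,L \right)} = \left(\sqrt{5} - 3\right)^{2} = \left(-3 + \sqrt{5}\right)^{2}$)
$1040 N{\left(12,8 \right)} = 1040 \left(3 - \sqrt{5}\right)^{2}$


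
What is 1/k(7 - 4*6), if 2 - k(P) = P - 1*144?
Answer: 1/163 ≈ 0.0061350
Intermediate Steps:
k(P) = 146 - P (k(P) = 2 - (P - 1*144) = 2 - (P - 144) = 2 - (-144 + P) = 2 + (144 - P) = 146 - P)
1/k(7 - 4*6) = 1/(146 - (7 - 4*6)) = 1/(146 - (7 - 24)) = 1/(146 - 1*(-17)) = 1/(146 + 17) = 1/163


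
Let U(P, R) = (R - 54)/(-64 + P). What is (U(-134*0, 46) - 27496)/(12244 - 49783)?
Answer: 219967/300312 ≈ 0.73246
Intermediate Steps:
U(P, R) = (-54 + R)/(-64 + P)
(U(-134*0, 46) - 27496)/(12244 - 49783) = ((-54 + 46)/(-64 - 134*0) - 27496)/(12244 - 49783) = (-8/(-64 + 0) - 27496)/(-37539) = (-8/(-64) - 27496)*(-1/37539) = (-1/64*(-8) - 27496)*(-1/37539) = (⅛ - 27496)*(-1/37539) = -219967/8*(-1/37539) = 219967/300312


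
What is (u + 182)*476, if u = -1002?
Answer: -390320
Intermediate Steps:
(u + 182)*476 = (-1002 + 182)*476 = -820*476 = -390320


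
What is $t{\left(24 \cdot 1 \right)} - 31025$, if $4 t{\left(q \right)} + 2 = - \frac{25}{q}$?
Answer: $- \frac{2978473}{96} \approx -31026.0$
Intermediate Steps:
$t{\left(q \right)} = - \frac{1}{2} - \frac{25}{4 q}$ ($t{\left(q \right)} = - \frac{1}{2} + \frac{\left(-25\right) \frac{1}{q}}{4} = - \frac{1}{2} - \frac{25}{4 q}$)
$t{\left(24 \cdot 1 \right)} - 31025 = \frac{-25 - 2 \cdot 24 \cdot 1}{4 \cdot 24 \cdot 1} - 31025 = \frac{-25 - 48}{4 \cdot 24} - 31025 = \frac{1}{4} \cdot \frac{1}{24} \left(-25 - 48\right) - 31025 = \frac{1}{4} \cdot \frac{1}{24} \left(-73\right) - 31025 = - \frac{73}{96} - 31025 = - \frac{2978473}{96}$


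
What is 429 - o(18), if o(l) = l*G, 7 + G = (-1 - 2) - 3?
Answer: 663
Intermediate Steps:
G = -13 (G = -7 + ((-1 - 2) - 3) = -7 + (-3 - 3) = -7 - 6 = -13)
o(l) = -13*l (o(l) = l*(-13) = -13*l)
429 - o(18) = 429 - (-13)*18 = 429 - 1*(-234) = 429 + 234 = 663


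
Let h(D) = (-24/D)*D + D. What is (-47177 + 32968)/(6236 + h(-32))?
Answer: -14209/6180 ≈ -2.2992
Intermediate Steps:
h(D) = -24 + D
(-47177 + 32968)/(6236 + h(-32)) = (-47177 + 32968)/(6236 + (-24 - 32)) = -14209/(6236 - 56) = -14209/6180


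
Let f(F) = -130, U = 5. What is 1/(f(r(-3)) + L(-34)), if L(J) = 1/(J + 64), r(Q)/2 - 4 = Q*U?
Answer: -30/3899 ≈ -0.0076943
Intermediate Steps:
r(Q) = 8 + 10*Q (r(Q) = 8 + 2*(Q*5) = 8 + 2*(5*Q) = 8 + 10*Q)
L(J) = 1/(64 + J)
1/(f(r(-3)) + L(-34)) = 1/(-130 + 1/(64 - 34)) = 1/(-130 + 1/30) = 1/(-3899/30) = -30/3899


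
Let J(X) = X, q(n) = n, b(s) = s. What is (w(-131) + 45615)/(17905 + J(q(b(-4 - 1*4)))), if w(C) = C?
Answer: 45484/17897 ≈ 2.5414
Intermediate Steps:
(w(-131) + 45615)/(17905 + J(q(b(-4 - 1*4)))) = (-131 + 45615)/(17905 + (-4 - 1*4)) = 45484/(17905 + (-4 - 4)) = 45484/(17905 - 8) = 45484/17897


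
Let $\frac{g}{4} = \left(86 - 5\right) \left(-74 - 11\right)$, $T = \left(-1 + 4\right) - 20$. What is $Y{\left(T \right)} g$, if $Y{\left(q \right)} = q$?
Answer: $468180$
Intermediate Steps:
$T = -17$ ($T = 3 - 20 = -17$)
$g = -27540$ ($g = 4 \left(86 - 5\right) \left(-74 - 11\right) = 4 \cdot 81 \left(-85\right) = 4 \left(-6885\right) = -27540$)
$Y{\left(T \right)} g = \left(-17\right) \left(-27540\right) = 468180$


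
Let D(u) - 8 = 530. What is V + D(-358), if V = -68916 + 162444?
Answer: 94066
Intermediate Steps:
V = 93528
D(u) = 538 (D(u) = 8 + 530 = 538)
V + D(-358) = 93528 + 538 = 94066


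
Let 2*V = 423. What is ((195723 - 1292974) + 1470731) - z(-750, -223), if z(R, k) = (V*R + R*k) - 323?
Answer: 365178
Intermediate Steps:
V = 423/2 (V = (½)*423 = 423/2 ≈ 211.50)
z(R, k) = -323 + 423*R/2 + R*k (z(R, k) = (423*R/2 + R*k) - 323 = -323 + 423*R/2 + R*k)
((195723 - 1292974) + 1470731) - z(-750, -223) = ((195723 - 1292974) + 1470731) - (-323 + (423/2)*(-750) - 750*(-223)) = (-1097251 + 1470731) - (-323 - 158625 + 167250) = 373480 - 1*8302 = 373480 - 8302 = 365178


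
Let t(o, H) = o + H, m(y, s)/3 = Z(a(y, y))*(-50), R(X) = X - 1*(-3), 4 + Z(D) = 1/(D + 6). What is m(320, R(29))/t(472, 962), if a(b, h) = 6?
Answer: 1175/2868 ≈ 0.40969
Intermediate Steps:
Z(D) = -4 + 1/(6 + D) (Z(D) = -4 + 1/(D + 6) = -4 + 1/(6 + D))
R(X) = 3 + X (R(X) = X + 3 = 3 + X)
m(y, s) = 1175/2 (m(y, s) = 3*(((-23 - 4*6)/(6 + 6))*(-50)) = 3*(((-23 - 24)/12)*(-50)) = 3*(((1/12)*(-47))*(-50)) = 3*(-47/12*(-50)) = 3*(1175/6) = 1175/2)
t(o, H) = H + o
m(320, R(29))/t(472, 962) = 1175/(2*(962 + 472)) = (1175/2)/1434 = (1175/2)*(1/1434) = 1175/2868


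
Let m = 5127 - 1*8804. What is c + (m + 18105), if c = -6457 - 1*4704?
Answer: 3267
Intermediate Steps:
m = -3677 (m = 5127 - 8804 = -3677)
c = -11161 (c = -6457 - 4704 = -11161)
c + (m + 18105) = -11161 + (-3677 + 18105) = -11161 + 14428 = 3267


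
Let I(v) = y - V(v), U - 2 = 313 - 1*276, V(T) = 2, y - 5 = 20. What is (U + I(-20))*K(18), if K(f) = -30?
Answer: -1860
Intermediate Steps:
y = 25 (y = 5 + 20 = 25)
U = 39 (U = 2 + (313 - 1*276) = 2 + (313 - 276) = 2 + 37 = 39)
I(v) = 23 (I(v) = 25 - 1*2 = 25 - 2 = 23)
(U + I(-20))*K(18) = (39 + 23)*(-30) = 62*(-30) = -1860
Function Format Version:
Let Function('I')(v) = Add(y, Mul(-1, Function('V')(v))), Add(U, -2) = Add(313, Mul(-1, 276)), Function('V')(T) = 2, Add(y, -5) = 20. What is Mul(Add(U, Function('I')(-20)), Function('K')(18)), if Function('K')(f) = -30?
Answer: -1860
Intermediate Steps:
y = 25 (y = Add(5, 20) = 25)
U = 39 (U = Add(2, Add(313, Mul(-1, 276))) = Add(2, Add(313, -276)) = Add(2, 37) = 39)
Function('I')(v) = 23 (Function('I')(v) = Add(25, Mul(-1, 2)) = Add(25, -2) = 23)
Mul(Add(U, Function('I')(-20)), Function('K')(18)) = Mul(Add(39, 23), -30) = Mul(62, -30) = -1860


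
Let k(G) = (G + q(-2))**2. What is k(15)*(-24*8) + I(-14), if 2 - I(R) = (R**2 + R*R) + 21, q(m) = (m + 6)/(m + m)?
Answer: -38043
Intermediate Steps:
q(m) = (6 + m)/(2*m) (q(m) = (6 + m)/((2*m)) = (6 + m)*(1/(2*m)) = (6 + m)/(2*m))
I(R) = -19 - 2*R**2 (I(R) = 2 - ((R**2 + R*R) + 21) = 2 - ((R**2 + R**2) + 21) = 2 - (2*R**2 + 21) = 2 - (21 + 2*R**2) = 2 + (-21 - 2*R**2) = -19 - 2*R**2)
k(G) = (-1 + G)**2 (k(G) = (G + (1/2)*(6 - 2)/(-2))**2 = (G + (1/2)*(-1/2)*4)**2 = (G - 1)**2 = (-1 + G)**2)
k(15)*(-24*8) + I(-14) = (-1 + 15)**2*(-24*8) + (-19 - 2*(-14)**2) = 14**2*(-192) + (-19 - 2*196) = 196*(-192) + (-19 - 392) = -37632 - 411 = -38043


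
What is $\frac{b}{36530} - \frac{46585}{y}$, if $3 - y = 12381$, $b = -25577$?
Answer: $\frac{346289486}{113042085} \approx 3.0634$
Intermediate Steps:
$y = -12378$ ($y = 3 - 12381 = -12378$)
$\frac{b}{36530} - \frac{46585}{y} = - \frac{25577}{36530} - \frac{46585}{-12378} = \left(-25577\right) \frac{1}{36530} - - \frac{46585}{12378} = - \frac{25577}{36530} + \frac{46585}{12378} = \frac{346289486}{113042085}$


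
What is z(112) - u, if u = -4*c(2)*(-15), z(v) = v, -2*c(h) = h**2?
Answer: 232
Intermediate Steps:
c(h) = -h**2/2
u = -120 (u = -(-2)*2**2*(-15) = -(-2)*4*(-15) = -4*(-2)*(-15) = 8*(-15) = -120)
z(112) - u = 112 - 1*(-120) = 112 + 120 = 232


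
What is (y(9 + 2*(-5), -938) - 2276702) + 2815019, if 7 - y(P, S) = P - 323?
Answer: 538648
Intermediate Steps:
y(P, S) = 330 - P (y(P, S) = 7 - (P - 323) = 7 - (-323 + P) = 7 + (323 - P) = 330 - P)
(y(9 + 2*(-5), -938) - 2276702) + 2815019 = ((330 - (9 + 2*(-5))) - 2276702) + 2815019 = ((330 - (9 - 10)) - 2276702) + 2815019 = ((330 - 1*(-1)) - 2276702) + 2815019 = ((330 + 1) - 2276702) + 2815019 = (331 - 2276702) + 2815019 = -2276371 + 2815019 = 538648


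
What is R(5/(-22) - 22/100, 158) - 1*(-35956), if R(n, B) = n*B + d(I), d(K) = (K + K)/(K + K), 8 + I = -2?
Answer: 9868741/275 ≈ 35886.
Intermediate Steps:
I = -10 (I = -8 - 2 = -10)
d(K) = 1 (d(K) = (2*K)/((2*K)) = (2*K)*(1/(2*K)) = 1)
R(n, B) = 1 + B*n (R(n, B) = n*B + 1 = B*n + 1 = 1 + B*n)
R(5/(-22) - 22/100, 158) - 1*(-35956) = (1 + 158*(5/(-22) - 22/100)) - 1*(-35956) = (1 + 158*(5*(-1/22) - 22*1/100)) + 35956 = (1 + 158*(-5/22 - 11/50)) + 35956 = (1 + 158*(-123/275)) + 35956 = (1 - 19434/275) + 35956 = -19159/275 + 35956 = 9868741/275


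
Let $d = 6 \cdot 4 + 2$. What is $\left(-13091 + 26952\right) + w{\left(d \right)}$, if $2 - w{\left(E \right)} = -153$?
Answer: $14016$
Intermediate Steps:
$d = 26$ ($d = 24 + 2 = 26$)
$w{\left(E \right)} = 155$ ($w{\left(E \right)} = 2 - -153 = 2 + 153 = 155$)
$\left(-13091 + 26952\right) + w{\left(d \right)} = \left(-13091 + 26952\right) + 155 = 13861 + 155 = 14016$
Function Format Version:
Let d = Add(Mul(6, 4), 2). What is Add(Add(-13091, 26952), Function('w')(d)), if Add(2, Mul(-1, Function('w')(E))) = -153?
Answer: 14016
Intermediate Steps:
d = 26 (d = Add(24, 2) = 26)
Function('w')(E) = 155 (Function('w')(E) = Add(2, Mul(-1, -153)) = Add(2, 153) = 155)
Add(Add(-13091, 26952), Function('w')(d)) = Add(Add(-13091, 26952), 155) = Add(13861, 155) = 14016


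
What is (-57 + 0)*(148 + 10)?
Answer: -9006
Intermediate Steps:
(-57 + 0)*(148 + 10) = -57*158 = -9006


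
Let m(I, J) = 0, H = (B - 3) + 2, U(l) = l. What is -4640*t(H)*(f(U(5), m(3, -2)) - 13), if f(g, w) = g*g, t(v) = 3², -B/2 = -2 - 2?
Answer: -501120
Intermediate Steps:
B = 8 (B = -2*(-2 - 2) = -2*(-4) = 8)
H = 7 (H = (8 - 3) + 2 = 5 + 2 = 7)
t(v) = 9
f(g, w) = g²
-4640*t(H)*(f(U(5), m(3, -2)) - 13) = -41760*(5² - 13) = -41760*(25 - 13) = -41760*12 = -4640*108 = -501120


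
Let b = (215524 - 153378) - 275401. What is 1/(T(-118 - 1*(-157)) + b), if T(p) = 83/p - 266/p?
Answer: -13/2772376 ≈ -4.6891e-6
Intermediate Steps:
T(p) = -183/p
b = -213255 (b = 62146 - 275401 = -213255)
1/(T(-118 - 1*(-157)) + b) = 1/(-183/(-118 - 1*(-157)) - 213255) = 1/(-183/(-118 + 157) - 213255) = 1/(-183/39 - 213255) = 1/(-183*1/39 - 213255) = 1/(-61/13 - 213255) = 1/(-2772376/13) = -13/2772376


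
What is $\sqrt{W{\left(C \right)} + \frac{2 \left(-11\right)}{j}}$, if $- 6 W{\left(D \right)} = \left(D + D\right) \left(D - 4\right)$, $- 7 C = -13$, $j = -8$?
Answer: $\frac{\sqrt{799}}{14} \approx 2.019$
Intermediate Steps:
$C = \frac{13}{7}$ ($C = \left(- \frac{1}{7}\right) \left(-13\right) = \frac{13}{7} \approx 1.8571$)
$W{\left(D \right)} = - \frac{D \left(-4 + D\right)}{3}$ ($W{\left(D \right)} = - \frac{\left(D + D\right) \left(D - 4\right)}{6} = - \frac{2 D \left(-4 + D\right)}{6} = - \frac{D \left(-4 + D\right)}{3}$)
$\sqrt{W{\left(C \right)} + \frac{2 \left(-11\right)}{j}} = \sqrt{\frac{1}{3} \cdot \frac{13}{7} \left(4 - \frac{13}{7}\right) + \frac{2 \left(-11\right)}{-8}} = \sqrt{\frac{1}{3} \cdot \frac{13}{7} \left(4 - \frac{13}{7}\right) - - \frac{11}{4}} = \sqrt{\frac{1}{3} \cdot \frac{13}{7} \cdot \frac{15}{7} + \frac{11}{4}} = \sqrt{\frac{65}{49} + \frac{11}{4}} = \sqrt{\frac{799}{196}} = \frac{\sqrt{799}}{14}$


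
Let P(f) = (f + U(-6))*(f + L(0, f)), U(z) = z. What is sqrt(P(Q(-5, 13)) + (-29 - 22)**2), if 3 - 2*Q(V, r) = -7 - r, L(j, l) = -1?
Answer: sqrt(10635)/2 ≈ 51.563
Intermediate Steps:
Q(V, r) = 5 + r/2 (Q(V, r) = 3/2 - (-7 - r)/2 = 3/2 + (7/2 + r/2) = 5 + r/2)
P(f) = (-1 + f)*(-6 + f) (P(f) = (f - 6)*(f - 1) = (-6 + f)*(-1 + f) = (-1 + f)*(-6 + f))
sqrt(P(Q(-5, 13)) + (-29 - 22)**2) = sqrt((6 + (5 + (1/2)*13)**2 - 7*(5 + (1/2)*13)) + (-29 - 22)**2) = sqrt((6 + (5 + 13/2)**2 - 7*(5 + 13/2)) + (-51)**2) = sqrt((6 + (23/2)**2 - 7*23/2) + 2601) = sqrt((6 + 529/4 - 161/2) + 2601) = sqrt(231/4 + 2601) = sqrt(10635/4) = sqrt(10635)/2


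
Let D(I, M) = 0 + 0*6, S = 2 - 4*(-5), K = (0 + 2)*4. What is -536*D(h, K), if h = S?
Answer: 0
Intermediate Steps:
K = 8 (K = 2*4 = 8)
S = 22 (S = 2 + 20 = 22)
h = 22
D(I, M) = 0 (D(I, M) = 0 + 0 = 0)
-536*D(h, K) = -536*0 = 0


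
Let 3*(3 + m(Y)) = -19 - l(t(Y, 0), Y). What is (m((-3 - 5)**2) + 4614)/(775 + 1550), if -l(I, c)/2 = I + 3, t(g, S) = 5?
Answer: 922/465 ≈ 1.9828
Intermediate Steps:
l(I, c) = -6 - 2*I (l(I, c) = -2*(I + 3) = -2*(3 + I) = -6 - 2*I)
m(Y) = -4 (m(Y) = -3 + (-19 - (-6 - 2*5))/3 = -3 + (-19 - (-6 - 10))/3 = -3 + (-19 - 1*(-16))/3 = -3 + (-19 + 16)/3 = -3 + (1/3)*(-3) = -3 - 1 = -4)
(m((-3 - 5)**2) + 4614)/(775 + 1550) = (-4 + 4614)/(775 + 1550) = 4610/2325 = 4610*(1/2325) = 922/465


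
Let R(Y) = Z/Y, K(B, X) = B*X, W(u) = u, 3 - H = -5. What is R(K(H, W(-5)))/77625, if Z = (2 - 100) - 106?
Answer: 17/258750 ≈ 6.5701e-5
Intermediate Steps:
H = 8 (H = 3 - 1*(-5) = 3 + 5 = 8)
Z = -204 (Z = -98 - 106 = -204)
R(Y) = -204/Y
R(K(H, W(-5)))/77625 = -204/(8*(-5))/77625 = -204/(-40)*(1/77625) = -204*(-1/40)*(1/77625) = (51/10)*(1/77625) = 17/258750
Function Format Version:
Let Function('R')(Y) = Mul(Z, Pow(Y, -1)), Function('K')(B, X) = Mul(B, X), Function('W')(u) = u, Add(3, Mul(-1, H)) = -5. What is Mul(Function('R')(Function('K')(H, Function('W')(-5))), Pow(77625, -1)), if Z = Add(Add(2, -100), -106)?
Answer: Rational(17, 258750) ≈ 6.5701e-5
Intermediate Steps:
H = 8 (H = Add(3, Mul(-1, -5)) = Add(3, 5) = 8)
Z = -204 (Z = Add(-98, -106) = -204)
Function('R')(Y) = Mul(-204, Pow(Y, -1))
Mul(Function('R')(Function('K')(H, Function('W')(-5))), Pow(77625, -1)) = Mul(Mul(-204, Pow(Mul(8, -5), -1)), Pow(77625, -1)) = Mul(Mul(-204, Pow(-40, -1)), Rational(1, 77625)) = Mul(Mul(-204, Rational(-1, 40)), Rational(1, 77625)) = Mul(Rational(51, 10), Rational(1, 77625)) = Rational(17, 258750)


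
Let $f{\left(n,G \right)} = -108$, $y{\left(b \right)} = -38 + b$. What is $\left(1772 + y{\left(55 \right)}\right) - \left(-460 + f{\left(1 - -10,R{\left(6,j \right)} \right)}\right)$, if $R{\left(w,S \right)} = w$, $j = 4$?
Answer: $2357$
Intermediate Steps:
$\left(1772 + y{\left(55 \right)}\right) - \left(-460 + f{\left(1 - -10,R{\left(6,j \right)} \right)}\right) = \left(1772 + \left(-38 + 55\right)\right) + \left(460 - -108\right) = \left(1772 + 17\right) + \left(460 + 108\right) = 1789 + 568 = 2357$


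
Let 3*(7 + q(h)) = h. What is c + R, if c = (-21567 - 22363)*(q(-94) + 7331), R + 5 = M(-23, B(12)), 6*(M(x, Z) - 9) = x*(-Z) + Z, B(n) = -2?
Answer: -961100552/3 ≈ -3.2037e+8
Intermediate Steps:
M(x, Z) = 9 + Z/6 - Z*x/6 (M(x, Z) = 9 + (x*(-Z) + Z)/6 = 9 + (-Z*x + Z)/6 = 9 + (Z - Z*x)/6 = 9 + (Z/6 - Z*x/6) = 9 + Z/6 - Z*x/6)
R = -4 (R = -5 + (9 + (⅙)*(-2) - ⅙*(-2)*(-23)) = -5 + (9 - ⅓ - 23/3) = -5 + 1 = -4)
q(h) = -7 + h/3
c = -961100540/3 (c = (-21567 - 22363)*((-7 + (⅓)*(-94)) + 7331) = -43930*((-7 - 94/3) + 7331) = -43930*(-115/3 + 7331) = -43930*21878/3 = -961100540/3 ≈ -3.2037e+8)
c + R = -961100540/3 - 4 = -961100552/3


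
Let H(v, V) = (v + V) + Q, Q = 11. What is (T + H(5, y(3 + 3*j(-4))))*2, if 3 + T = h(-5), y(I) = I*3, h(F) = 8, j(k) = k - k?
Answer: 60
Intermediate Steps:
j(k) = 0
y(I) = 3*I
T = 5 (T = -3 + 8 = 5)
H(v, V) = 11 + V + v (H(v, V) = (v + V) + 11 = (V + v) + 11 = 11 + V + v)
(T + H(5, y(3 + 3*j(-4))))*2 = (5 + (11 + 3*(3 + 3*0) + 5))*2 = (5 + (11 + 3*(3 + 0) + 5))*2 = (5 + (11 + 3*3 + 5))*2 = (5 + (11 + 9 + 5))*2 = (5 + 25)*2 = 30*2 = 60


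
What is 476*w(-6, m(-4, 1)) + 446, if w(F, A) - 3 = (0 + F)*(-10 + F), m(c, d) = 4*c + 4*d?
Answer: 47570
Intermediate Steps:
w(F, A) = 3 + F*(-10 + F) (w(F, A) = 3 + (0 + F)*(-10 + F) = 3 + F*(-10 + F))
476*w(-6, m(-4, 1)) + 446 = 476*(3 + (-6)**2 - 10*(-6)) + 446 = 476*(3 + 36 + 60) + 446 = 476*99 + 446 = 47124 + 446 = 47570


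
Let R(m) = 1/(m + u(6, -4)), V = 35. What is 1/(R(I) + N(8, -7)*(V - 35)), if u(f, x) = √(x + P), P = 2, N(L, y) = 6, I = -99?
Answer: -99 + I*√2 ≈ -99.0 + 1.4142*I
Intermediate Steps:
u(f, x) = √(2 + x) (u(f, x) = √(x + 2) = √(2 + x))
R(m) = 1/(m + I*√2) (R(m) = 1/(m + √(2 - 4)) = 1/(m + √(-2)) = 1/(m + I*√2))
1/(R(I) + N(8, -7)*(V - 35)) = 1/(1/(-99 + I*√2) + 6*(35 - 35)) = 1/(1/(-99 + I*√2) + 6*0) = 1/(1/(-99 + I*√2) + 0) = 1/(1/(-99 + I*√2)) = -99 + I*√2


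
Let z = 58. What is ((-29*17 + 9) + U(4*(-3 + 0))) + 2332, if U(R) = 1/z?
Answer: 107185/58 ≈ 1848.0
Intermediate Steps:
U(R) = 1/58
((-29*17 + 9) + U(4*(-3 + 0))) + 2332 = ((-29*17 + 9) + 1/58) + 2332 = ((-493 + 9) + 1/58) + 2332 = (-484 + 1/58) + 2332 = -28071/58 + 2332 = 107185/58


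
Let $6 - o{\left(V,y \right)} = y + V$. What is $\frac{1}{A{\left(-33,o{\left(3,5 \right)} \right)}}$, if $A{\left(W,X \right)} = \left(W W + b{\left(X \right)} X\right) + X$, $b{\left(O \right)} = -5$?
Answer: $\frac{1}{1097} \approx 0.00091158$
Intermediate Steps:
$o{\left(V,y \right)} = 6 - V - y$ ($o{\left(V,y \right)} = 6 - \left(y + V\right) = 6 - \left(V + y\right) = 6 - V - y$)
$A{\left(W,X \right)} = W^{2} - 4 X$ ($A{\left(W,X \right)} = \left(W W - 5 X\right) + X = \left(W^{2} - 5 X\right) + X = W^{2} - 4 X$)
$\frac{1}{A{\left(-33,o{\left(3,5 \right)} \right)}} = \frac{1}{\left(-33\right)^{2} - 4 \left(6 - 3 - 5\right)} = \frac{1}{1089 - 4 \left(6 - 3 - 5\right)} = \frac{1}{1089 - -8} = \frac{1}{1089 + 8} = \frac{1}{1097}$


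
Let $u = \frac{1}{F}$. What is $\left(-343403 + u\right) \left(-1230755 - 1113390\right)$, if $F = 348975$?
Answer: $\frac{56184027562766996}{69795} \approx 8.0499 \cdot 10^{11}$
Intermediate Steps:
$u = \frac{1}{348975} \approx 2.8655 \cdot 10^{-6}$
$\left(-343403 + u\right) \left(-1230755 - 1113390\right) = \left(-343403 + \frac{1}{348975}\right) \left(-1230755 - 1113390\right) = \left(- \frac{119839061924}{348975}\right) \left(-2344145\right) = \frac{56184027562766996}{69795}$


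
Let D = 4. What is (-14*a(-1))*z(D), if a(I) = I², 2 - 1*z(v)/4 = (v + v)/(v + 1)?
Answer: -112/5 ≈ -22.400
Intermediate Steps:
z(v) = 8 - 8*v/(1 + v) (z(v) = 8 - 4*(v + v)/(v + 1) = 8 - 4*2*v/(1 + v) = 8 - 8*v/(1 + v))
(-14*a(-1))*z(D) = (-14*(-1)²)*(8/(1 + 4)) = (-14*1)*(8/5) = -112/5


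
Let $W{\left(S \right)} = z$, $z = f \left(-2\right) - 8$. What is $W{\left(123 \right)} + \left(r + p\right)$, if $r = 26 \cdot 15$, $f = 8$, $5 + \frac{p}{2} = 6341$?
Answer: $13038$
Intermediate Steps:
$p = 12672$ ($p = -10 + 2 \cdot 6341 = -10 + 12682 = 12672$)
$r = 390$
$z = -24$ ($z = 8 \left(-2\right) - 8 = -16 - 8 = -24$)
$W{\left(S \right)} = -24$
$W{\left(123 \right)} + \left(r + p\right) = -24 + \left(390 + 12672\right) = -24 + 13062 = 13038$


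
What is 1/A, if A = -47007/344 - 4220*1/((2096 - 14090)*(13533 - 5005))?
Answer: -549780972/75126588221 ≈ -0.0073181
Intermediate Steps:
A = -75126588221/549780972 (A = -47007*1/344 - 4220/(8528*(-11994)) = -47007/344 - 4220/(-102284832) = -47007/344 - 4220*(-1/102284832) = -47007/344 + 1055/25571208 = -75126588221/549780972 ≈ -136.65)
1/A = 1/(-75126588221/549780972) = -549780972/75126588221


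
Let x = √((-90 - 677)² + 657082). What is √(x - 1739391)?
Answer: √(-1739391 + √1245371) ≈ 1318.4*I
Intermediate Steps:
x = √1245371 (x = √((-767)² + 657082) = √(588289 + 657082) = √1245371 ≈ 1116.0)
√(x - 1739391) = √(√1245371 - 1739391) = √(-1739391 + √1245371)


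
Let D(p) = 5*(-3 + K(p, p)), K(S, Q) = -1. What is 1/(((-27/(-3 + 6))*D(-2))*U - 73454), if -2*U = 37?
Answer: -1/76784 ≈ -1.3024e-5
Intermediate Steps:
U = -37/2 (U = -½*37 = -37/2 ≈ -18.500)
D(p) = -20 (D(p) = 5*(-3 - 1) = 5*(-4) = -20)
1/(((-27/(-3 + 6))*D(-2))*U - 73454) = 1/((-27/(-3 + 6)*(-20))*(-37/2) - 73454) = 1/((-27/(1*3)*(-20))*(-37/2) - 73454) = 1/((-27/3*(-20))*(-37/2) - 73454) = 1/((-27*⅓*(-20))*(-37/2) - 73454) = 1/(-9*(-20)*(-37/2) - 73454) = 1/(180*(-37/2) - 73454) = 1/(-3330 - 73454) = 1/(-76784) = -1/76784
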